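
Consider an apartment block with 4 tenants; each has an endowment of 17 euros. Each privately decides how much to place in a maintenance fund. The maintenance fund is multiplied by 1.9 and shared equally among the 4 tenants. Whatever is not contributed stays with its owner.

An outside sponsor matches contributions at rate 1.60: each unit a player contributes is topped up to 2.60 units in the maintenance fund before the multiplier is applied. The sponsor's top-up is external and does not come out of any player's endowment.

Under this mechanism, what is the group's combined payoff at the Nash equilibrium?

335.92 euros

Under the mechanism each unit contributed yields 1.9 × 2.60 / 4 = 1.2350 back to its contributor per unit of net cost, which exceeds 1, making full contribution the dominant choice for everyone.
At the Nash equilibrium everyone contributes 17. Group total payoff = 1.9 × 2.60 × 68 = 335.92.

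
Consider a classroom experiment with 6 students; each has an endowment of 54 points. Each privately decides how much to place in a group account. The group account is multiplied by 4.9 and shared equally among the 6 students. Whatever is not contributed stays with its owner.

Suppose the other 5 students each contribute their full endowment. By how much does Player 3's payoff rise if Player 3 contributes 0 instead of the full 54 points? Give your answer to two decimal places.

Switching from a contribution of 54 to 0 lets Player 3 keep an extra 54 points, but lowers the group account by 54, which costs Player 3 their own share of that drop: 4.9/6 × 54 = 44.10.
Net gain = 54 − 44.10 = 9.90. The private return per contributed unit (0.8167) is below 1, so free-riding is indeed the best response regardless of what the others do.

9.90 points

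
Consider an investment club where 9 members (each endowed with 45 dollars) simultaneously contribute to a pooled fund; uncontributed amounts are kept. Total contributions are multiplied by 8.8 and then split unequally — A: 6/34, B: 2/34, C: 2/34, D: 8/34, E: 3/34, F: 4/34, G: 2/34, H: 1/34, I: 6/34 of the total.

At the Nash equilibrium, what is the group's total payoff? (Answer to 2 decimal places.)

1809.00 dollars

For player j, contributing a unit is worthwhile iff 8.8 × (j's share) ≥ 1, i.e. iff j's share is at least 0.1136.
The shares above 0.1136 belong to A, D, F and I, contributing 45 each; the remaining 5 contribute 0. Total contributed: 180.
The pooled fund pays out 8.8 × 180 = 1584.00 in total (split across the unequal shares, but the aggregate is all that matters for the group sum).
The 5 free-riders keep 45 each, adding 225. Group total = 225 + 1584.00 = 1809.00.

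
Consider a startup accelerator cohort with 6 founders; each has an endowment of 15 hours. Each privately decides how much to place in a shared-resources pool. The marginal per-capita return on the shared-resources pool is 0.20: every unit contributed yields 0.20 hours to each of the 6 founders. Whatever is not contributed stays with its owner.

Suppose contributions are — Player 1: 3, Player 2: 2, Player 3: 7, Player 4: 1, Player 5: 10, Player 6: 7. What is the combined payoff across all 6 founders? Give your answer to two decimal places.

Total contributed: 3 + 2 + 7 + 1 + 10 + 7 = 30; total kept: 6 × 15 − 30 = 60.
The shared-resources pool pays out 0.20 × 6 × 30 = 36.00 in aggregate.
Group total = 60 + 36.00 = 96.00.

96.00 hours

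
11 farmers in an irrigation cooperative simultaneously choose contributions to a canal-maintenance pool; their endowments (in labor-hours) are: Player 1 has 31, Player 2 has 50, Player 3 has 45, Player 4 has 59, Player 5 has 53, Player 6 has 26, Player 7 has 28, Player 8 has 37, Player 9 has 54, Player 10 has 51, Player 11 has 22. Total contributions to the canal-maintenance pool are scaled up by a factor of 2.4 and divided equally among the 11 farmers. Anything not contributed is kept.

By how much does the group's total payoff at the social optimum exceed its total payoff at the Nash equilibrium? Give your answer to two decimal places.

The private return per contributed unit is 2.4/11 = 0.2182 < 1 for every player regardless of endowment, so the Nash equilibrium is zero contribution and the group total is Σ E_j = 31 + 50 + 45 + 59 + 53 + 26 + 28 + 37 + 54 + 51 + 22 = 456.
Each contributed unit returns 2.400 to the group, so the social optimum is full contribution by everyone: group total = 2.400 × 456 = 1094.40.
Efficiency loss = (2.400 − 1) × 456 = 638.40.

638.40 labor-hours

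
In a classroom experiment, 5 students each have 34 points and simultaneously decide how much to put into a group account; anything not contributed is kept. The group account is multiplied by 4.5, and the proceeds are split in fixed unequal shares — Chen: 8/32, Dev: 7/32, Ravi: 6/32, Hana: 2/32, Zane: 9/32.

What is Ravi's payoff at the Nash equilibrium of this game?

A player with share s gets back 4.5·s per unit contributed, so full contribution is dominant for anyone with s > 1/4.5 = 0.2222 and zero contribution is dominant for anyone below.
The shares above 0.2222 belong to Chen and Zane, contributing 34 each; the remaining 3 contribute 0. Total contributed: 68.
Ravi keeps 34 and receives 4.5 × 68 × 6/32 = 57.38 from the group account, for a payoff of 91.38.

91.38 points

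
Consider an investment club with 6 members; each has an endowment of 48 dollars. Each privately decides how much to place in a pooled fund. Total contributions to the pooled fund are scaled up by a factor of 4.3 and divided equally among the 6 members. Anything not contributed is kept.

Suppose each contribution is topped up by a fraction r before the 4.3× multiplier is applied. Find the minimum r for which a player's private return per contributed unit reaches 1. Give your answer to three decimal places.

With matching at rate r, one contributed unit becomes (1 + r) in the pooled fund and returns 4.3 × (1 + r) / 6 to the contributor.
Setting this equal to 1: 1 + r = 6/4.3 = 1.3953.
So the minimum matching rate is r = 1.3953 − 1 = 0.395.

0.395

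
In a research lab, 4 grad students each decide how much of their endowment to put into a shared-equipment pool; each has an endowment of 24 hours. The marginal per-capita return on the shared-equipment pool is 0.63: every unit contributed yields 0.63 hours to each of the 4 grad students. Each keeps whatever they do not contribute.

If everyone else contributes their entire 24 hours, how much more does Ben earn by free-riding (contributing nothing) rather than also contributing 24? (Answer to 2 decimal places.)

8.88 hours

Switching from a contribution of 24 to 0 lets Ben keep an extra 24 hours, but lowers the shared-equipment pool by 24, which costs Ben their own share of that drop: 0.63 × 24 = 15.12.
Net gain = 24 − 15.12 = 8.88. The private return per contributed unit (0.63) is below 1, so free-riding is indeed the best response regardless of what the others do.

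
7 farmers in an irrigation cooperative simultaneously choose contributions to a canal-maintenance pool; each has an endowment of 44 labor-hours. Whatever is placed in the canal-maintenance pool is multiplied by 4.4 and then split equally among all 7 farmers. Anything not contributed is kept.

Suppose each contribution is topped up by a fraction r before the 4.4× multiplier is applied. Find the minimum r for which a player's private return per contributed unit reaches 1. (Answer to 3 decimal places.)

With matching at rate r, one contributed unit becomes (1 + r) in the canal-maintenance pool and returns 4.4 × (1 + r) / 7 to the contributor.
Setting this equal to 1: 1 + r = 7/4.4 = 1.5909.
So the minimum matching rate is r = 1.5909 − 1 = 0.591.

0.591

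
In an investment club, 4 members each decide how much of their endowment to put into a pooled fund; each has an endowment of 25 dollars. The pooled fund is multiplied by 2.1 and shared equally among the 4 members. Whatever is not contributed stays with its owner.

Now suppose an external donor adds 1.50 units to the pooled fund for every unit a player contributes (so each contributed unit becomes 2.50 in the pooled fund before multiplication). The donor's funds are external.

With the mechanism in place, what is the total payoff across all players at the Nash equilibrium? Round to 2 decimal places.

With the mechanism, a contributed unit returns 2.1 × 2.50 / 4 = 1.3125 per unit of net cost to the contributor — now above 1 — so contributing fully is weakly dominant for every player.
At the Nash equilibrium everyone contributes 25. Group total payoff = 2.1 × 2.50 × 100 = 525.00.

525.00 dollars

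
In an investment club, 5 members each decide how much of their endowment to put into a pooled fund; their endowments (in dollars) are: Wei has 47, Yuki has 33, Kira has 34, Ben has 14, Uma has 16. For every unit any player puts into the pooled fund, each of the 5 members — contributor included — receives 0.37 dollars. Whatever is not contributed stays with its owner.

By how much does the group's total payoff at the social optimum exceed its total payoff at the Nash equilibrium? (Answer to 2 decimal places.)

122.40 dollars

The private return per contributed unit is 0.37 < 1 for everyone, so the Nash equilibrium is zero contribution and the group total is Σ E_j = 47 + 33 + 34 + 14 + 16 = 144.
Each contributed unit returns 1.850 to the group, so the social optimum is full contribution by everyone: group total = 1.850 × 144 = 266.40.
Efficiency loss = (1.850 − 1) × 144 = 122.40.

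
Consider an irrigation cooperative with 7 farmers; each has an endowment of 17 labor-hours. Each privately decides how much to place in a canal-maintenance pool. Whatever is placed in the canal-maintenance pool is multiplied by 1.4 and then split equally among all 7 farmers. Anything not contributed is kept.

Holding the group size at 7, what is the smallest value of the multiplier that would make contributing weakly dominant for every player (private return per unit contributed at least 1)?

A contributed unit returns (multiplier)/7 to its contributor.
This reaches 1 exactly when the multiplier is 7.

7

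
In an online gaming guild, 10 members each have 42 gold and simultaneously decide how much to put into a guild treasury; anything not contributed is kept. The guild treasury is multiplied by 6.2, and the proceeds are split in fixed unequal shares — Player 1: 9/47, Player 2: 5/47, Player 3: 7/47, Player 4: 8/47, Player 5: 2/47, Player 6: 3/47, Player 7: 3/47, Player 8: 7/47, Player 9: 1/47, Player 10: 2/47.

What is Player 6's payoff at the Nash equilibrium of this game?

A player with share s gets back 6.2·s per unit contributed, so full contribution is dominant for anyone with s > 1/6.2 = 0.1613 and zero contribution is dominant for anyone below.
Player 1 and Player 4 are above the threshold, contributing 42 each; the remaining 8 contribute 0. Total contributed: 84.
Player 6 keeps 42 and receives 6.2 × 84 × 3/47 = 33.24 from the guild treasury, for a payoff of 75.24.

75.24 gold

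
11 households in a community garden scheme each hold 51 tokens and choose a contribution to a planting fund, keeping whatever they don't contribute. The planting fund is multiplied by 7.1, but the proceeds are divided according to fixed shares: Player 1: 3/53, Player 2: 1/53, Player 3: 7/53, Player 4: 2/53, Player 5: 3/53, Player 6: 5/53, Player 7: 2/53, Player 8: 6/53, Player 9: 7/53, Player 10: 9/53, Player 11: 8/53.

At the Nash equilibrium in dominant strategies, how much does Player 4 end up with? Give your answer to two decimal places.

A player with share s gets back 7.1·s per unit contributed, so full contribution is dominant for anyone with s > 1/7.1 = 0.1408 and zero contribution is dominant for anyone below.
The shares above 0.1408 belong to Player 10 and Player 11, contributing 51 each; the remaining 9 contribute 0. Total contributed: 102.
Player 4 keeps 51 and receives 7.1 × 102 × 2/53 = 27.33 from the planting fund, for a payoff of 78.33.

78.33 tokens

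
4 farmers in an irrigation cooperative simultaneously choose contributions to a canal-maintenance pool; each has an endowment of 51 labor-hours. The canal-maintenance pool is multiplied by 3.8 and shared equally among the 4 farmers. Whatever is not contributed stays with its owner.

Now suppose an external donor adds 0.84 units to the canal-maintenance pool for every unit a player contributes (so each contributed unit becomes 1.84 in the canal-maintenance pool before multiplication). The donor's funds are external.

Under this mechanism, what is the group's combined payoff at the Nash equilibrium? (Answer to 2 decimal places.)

Under the mechanism each unit contributed yields 3.8 × 1.84 / 4 = 1.7480 back to its contributor per unit of net cost, which exceeds 1, making full contribution the dominant choice for everyone.
So the Nash equilibrium is full contribution by all 4; the group earns 3.8 × 1.84 × 204 = 1426.37.

1426.37 labor-hours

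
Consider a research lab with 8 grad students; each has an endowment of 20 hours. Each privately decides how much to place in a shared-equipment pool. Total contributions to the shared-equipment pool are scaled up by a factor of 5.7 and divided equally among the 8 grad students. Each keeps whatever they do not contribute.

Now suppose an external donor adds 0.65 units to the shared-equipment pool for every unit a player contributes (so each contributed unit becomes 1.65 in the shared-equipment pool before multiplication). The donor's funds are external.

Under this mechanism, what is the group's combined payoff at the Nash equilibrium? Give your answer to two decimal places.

Under the mechanism each unit contributed yields 5.7 × 1.65 / 8 = 1.1756 back to its contributor per unit of net cost, which exceeds 1, making full contribution the dominant choice for everyone.
So the Nash equilibrium is full contribution by all 8; the group earns 5.7 × 1.65 × 160 = 1504.80.

1504.80 hours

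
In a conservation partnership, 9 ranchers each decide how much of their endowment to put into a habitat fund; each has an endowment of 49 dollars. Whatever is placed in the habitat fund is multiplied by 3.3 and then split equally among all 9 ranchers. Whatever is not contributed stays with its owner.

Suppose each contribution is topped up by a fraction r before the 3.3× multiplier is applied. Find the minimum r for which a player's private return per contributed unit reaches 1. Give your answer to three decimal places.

With matching at rate r, one contributed unit becomes (1 + r) in the habitat fund and returns 3.3 × (1 + r) / 9 to the contributor.
Setting this equal to 1: 1 + r = 9/3.3 = 2.7273.
So the minimum matching rate is r = 2.7273 − 1 = 1.727.

1.727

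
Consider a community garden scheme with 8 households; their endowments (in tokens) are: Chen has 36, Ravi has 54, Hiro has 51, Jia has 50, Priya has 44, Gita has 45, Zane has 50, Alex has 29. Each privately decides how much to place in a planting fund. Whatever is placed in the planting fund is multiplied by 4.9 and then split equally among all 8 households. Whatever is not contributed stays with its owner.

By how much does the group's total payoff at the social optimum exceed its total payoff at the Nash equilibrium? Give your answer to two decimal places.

The private return per contributed unit is 4.9/8 = 0.6125 < 1 for every player regardless of endowment, so the Nash equilibrium is zero contribution and the group total is Σ E_j = 36 + 54 + 51 + 50 + 44 + 45 + 50 + 29 = 359.
Each contributed unit returns 4.900 to the group, so the social optimum is full contribution by everyone: group total = 4.900 × 359 = 1759.10.
Efficiency loss = (4.900 − 1) × 359 = 1400.10.

1400.10 tokens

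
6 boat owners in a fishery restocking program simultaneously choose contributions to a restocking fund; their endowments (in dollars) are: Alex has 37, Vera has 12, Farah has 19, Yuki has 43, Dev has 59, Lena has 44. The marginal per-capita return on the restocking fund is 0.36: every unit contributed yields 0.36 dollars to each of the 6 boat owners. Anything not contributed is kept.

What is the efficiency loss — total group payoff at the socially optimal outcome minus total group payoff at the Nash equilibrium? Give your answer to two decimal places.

The private return per contributed unit is 0.36 < 1 for everyone, so the Nash equilibrium is zero contribution and the group total is Σ E_j = 37 + 12 + 19 + 43 + 59 + 44 = 214.
Each contributed unit returns 2.160 to the group, so the social optimum is full contribution by everyone: group total = 2.160 × 214 = 462.24.
Efficiency loss = (2.160 − 1) × 214 = 248.24.

248.24 dollars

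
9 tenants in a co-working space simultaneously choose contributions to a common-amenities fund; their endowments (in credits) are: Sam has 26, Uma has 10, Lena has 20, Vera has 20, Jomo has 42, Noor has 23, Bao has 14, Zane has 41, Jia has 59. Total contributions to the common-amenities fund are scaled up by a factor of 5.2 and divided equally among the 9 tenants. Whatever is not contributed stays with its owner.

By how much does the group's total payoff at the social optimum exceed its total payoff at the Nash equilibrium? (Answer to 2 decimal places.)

The private return per contributed unit is 5.2/9 = 0.5778 < 1 for every player regardless of endowment, so the Nash equilibrium is zero contribution and the group total is Σ E_j = 26 + 10 + 20 + 20 + 42 + 23 + 14 + 41 + 59 = 255.
Each contributed unit returns 5.200 to the group, so the social optimum is full contribution by everyone: group total = 5.200 × 255 = 1326.00.
Efficiency loss = (5.200 − 1) × 255 = 1071.00.

1071.00 credits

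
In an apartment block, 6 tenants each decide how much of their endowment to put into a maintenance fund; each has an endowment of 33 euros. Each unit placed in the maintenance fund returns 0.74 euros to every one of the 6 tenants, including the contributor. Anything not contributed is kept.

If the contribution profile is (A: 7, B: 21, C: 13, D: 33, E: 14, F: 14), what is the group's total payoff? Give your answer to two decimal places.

Total contributed: 7 + 21 + 13 + 33 + 14 + 14 = 102; total kept: 6 × 33 − 102 = 96.
The maintenance fund pays out 0.74 × 6 × 102 = 452.88 in aggregate.
Group total = 96 + 452.88 = 548.88.

548.88 euros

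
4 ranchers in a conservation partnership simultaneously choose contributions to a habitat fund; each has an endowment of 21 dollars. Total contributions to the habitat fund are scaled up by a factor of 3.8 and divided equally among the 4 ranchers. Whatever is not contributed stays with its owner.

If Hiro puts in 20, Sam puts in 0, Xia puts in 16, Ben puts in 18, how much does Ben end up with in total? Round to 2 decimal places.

Total contributed: 20 + 0 + 16 + 18 = 54.
Each receives 3.8 × 54 / 4 = 51.30 from the habitat fund.
Ben keeps 21 − 18 = 3, so Ben's payoff is 3 + 51.30 = 54.30.

54.30 dollars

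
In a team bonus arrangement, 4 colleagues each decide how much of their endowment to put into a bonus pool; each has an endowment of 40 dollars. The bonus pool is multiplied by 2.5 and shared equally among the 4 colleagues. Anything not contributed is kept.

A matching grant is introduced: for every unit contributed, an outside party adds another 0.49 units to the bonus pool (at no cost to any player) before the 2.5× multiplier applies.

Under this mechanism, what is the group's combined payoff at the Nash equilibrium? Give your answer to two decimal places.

Even with the mechanism, each unit contributed returns only 2.5 × 1.49 / 4 = 0.9313 per unit of net cost, so contributing nothing is still dominant.
At the Nash equilibrium no one contributes; group total payoff = 4 × 40 = 160.

160.00 dollars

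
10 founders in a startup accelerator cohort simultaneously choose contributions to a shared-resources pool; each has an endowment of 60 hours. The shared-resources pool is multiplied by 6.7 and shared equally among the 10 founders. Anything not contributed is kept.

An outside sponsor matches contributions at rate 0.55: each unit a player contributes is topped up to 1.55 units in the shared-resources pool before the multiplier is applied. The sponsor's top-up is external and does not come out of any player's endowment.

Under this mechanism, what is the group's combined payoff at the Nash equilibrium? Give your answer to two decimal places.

6231.00 hours

The effective private return per unit is now 6.7 × 1.55 / 10 = 1.0385 > 1, so every player's dominant strategy flips to full contribution.
So the Nash equilibrium is full contribution by all 10; the group earns 6.7 × 1.55 × 600 = 6231.00.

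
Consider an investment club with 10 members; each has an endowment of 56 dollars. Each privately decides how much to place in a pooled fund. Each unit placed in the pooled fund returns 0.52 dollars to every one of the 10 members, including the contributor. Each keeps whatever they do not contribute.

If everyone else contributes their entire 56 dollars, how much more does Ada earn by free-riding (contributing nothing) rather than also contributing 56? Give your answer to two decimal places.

Switching from a contribution of 56 to 0 lets Ada keep an extra 56 dollars, but lowers the pooled fund by 56, which costs Ada their own share of that drop: 0.52 × 56 = 29.12.
Net gain = 56 − 29.12 = 26.88. The private return per contributed unit (0.52) is below 1, so free-riding is indeed the best response regardless of what the others do.

26.88 dollars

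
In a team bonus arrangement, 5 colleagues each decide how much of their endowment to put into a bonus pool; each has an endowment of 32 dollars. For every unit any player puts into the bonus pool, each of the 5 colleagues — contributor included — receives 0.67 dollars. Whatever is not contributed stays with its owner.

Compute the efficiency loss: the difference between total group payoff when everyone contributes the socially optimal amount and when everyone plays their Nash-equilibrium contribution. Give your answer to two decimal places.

376.00 dollars

The private return per contributed unit is 0.67 < 1, so contributing 0 is dominant for every player. At the Nash equilibrium everyone keeps their 32, and the group total is 5 × 32 = 160.
Each contributed unit returns 3.350 to the group as a whole (0.67 to each of 5 players), which exceeds 1, so the social optimum is full contribution: group total = 3.350 × 160 = 536.00.
Efficiency loss = 536.00 − 160 = 376.00.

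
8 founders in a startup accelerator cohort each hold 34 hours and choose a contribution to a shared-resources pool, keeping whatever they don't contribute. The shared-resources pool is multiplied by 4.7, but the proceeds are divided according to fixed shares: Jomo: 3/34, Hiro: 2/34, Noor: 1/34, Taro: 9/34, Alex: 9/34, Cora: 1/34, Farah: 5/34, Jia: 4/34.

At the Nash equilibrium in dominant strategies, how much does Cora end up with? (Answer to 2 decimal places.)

For player j, contributing a unit is worthwhile iff 4.7 × (j's share) ≥ 1, i.e. iff j's share is at least 0.2128.
Taro and Alex clear that bar, contributing 34 each; the remaining 6 contribute 0. Total contributed: 68.
Cora keeps 34 and receives 4.7 × 68 × 1/34 = 9.40 from the shared-resources pool, for a payoff of 43.40.

43.40 hours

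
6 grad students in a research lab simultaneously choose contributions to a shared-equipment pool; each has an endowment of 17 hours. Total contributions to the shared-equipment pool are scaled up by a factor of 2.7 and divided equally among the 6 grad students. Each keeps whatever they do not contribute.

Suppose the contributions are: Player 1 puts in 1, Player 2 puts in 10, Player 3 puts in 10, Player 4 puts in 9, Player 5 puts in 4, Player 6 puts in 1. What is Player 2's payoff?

Total contributed: 1 + 10 + 10 + 9 + 4 + 1 = 35.
Each receives 2.7 × 35 / 6 = 15.75 from the shared-equipment pool.
Player 2 keeps 17 − 10 = 7, so Player 2's payoff is 7 + 15.75 = 22.75.

22.75 hours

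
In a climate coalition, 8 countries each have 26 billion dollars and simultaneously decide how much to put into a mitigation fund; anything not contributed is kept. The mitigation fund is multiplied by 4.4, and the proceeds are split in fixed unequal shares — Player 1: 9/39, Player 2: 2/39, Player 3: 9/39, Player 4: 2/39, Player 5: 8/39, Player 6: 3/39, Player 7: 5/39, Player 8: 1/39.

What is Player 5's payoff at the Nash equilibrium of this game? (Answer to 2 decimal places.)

Each unit j contributes comes back to j as 4.4 × (j's share), so j prefers to contribute only if that share exceeds 1/4.4 = 0.2273; otherwise keeping the unit dominates.
Player 1 and Player 3 are above the threshold, contributing 26 each; the remaining 6 contribute 0. Total contributed: 52.
Player 5 keeps 26 and receives 4.4 × 52 × 8/39 = 46.93 from the mitigation fund, for a payoff of 72.93.

72.93 billion dollars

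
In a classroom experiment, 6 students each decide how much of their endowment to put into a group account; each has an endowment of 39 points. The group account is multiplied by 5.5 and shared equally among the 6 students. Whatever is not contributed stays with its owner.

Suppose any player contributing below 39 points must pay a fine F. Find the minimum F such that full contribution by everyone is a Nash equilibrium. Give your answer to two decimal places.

3.25 points

Given the others contribute fully, the best deviation is to contribute 0 (any partial contribution still incurs the fine and gives up units whose private return 0.9167 is below 1).
Deviating from 39 to 0 saves 39 points but forfeits the deviator's share of the drop in the group account: 5.5/6 × 39 = 35.75.
So the deviation gain is 39 − 35.75 = 3.25, and the fine must be at least 3.25 points to wipe it out.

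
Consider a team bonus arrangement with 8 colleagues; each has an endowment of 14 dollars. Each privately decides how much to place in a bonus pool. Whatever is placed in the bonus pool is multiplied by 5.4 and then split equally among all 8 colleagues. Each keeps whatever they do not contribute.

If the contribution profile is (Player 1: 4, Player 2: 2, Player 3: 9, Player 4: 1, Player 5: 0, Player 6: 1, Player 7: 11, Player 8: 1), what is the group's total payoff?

Total contributed: 4 + 2 + 9 + 1 + 0 + 1 + 11 + 1 = 29; total kept: 8 × 14 − 29 = 83.
The bonus pool pays out 5.4 × 29 = 156.60 in aggregate.
Group total = 83 + 156.60 = 239.60.

239.60 dollars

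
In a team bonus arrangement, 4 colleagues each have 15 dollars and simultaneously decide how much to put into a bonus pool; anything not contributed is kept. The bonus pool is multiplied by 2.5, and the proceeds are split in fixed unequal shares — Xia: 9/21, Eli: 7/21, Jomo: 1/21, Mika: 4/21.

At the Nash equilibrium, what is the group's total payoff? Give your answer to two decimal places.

82.50 dollars

A player with share s gets back 2.5·s per unit contributed, so full contribution is dominant for anyone with s > 1/2.5 = 0.4000 and zero contribution is dominant for anyone below.
The only share above 0.4000 is Xia's 9/21, contributing 15; the remaining 3 contribute 0. Total contributed: 15.
The bonus pool pays out 2.5 × 15 = 37.50 in total (split across the unequal shares, but the aggregate is all that matters for the group sum).
The 3 free-riders keep 15 each, adding 45. Group total = 45 + 37.50 = 82.50.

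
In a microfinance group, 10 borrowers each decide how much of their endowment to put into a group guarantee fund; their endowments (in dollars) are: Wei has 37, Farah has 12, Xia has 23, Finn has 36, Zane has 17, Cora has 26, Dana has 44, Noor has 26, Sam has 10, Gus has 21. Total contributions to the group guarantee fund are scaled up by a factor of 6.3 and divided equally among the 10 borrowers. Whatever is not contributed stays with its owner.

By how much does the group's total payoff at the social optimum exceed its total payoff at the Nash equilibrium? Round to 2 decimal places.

The private return per contributed unit is 6.3/10 = 0.6300 < 1 for every player regardless of endowment, so the Nash equilibrium is zero contribution and the group total is Σ E_j = 37 + 12 + 23 + 36 + 17 + 26 + 44 + 26 + 10 + 21 = 252.
Each contributed unit returns 6.300 to the group, so the social optimum is full contribution by everyone: group total = 6.300 × 252 = 1587.60.
Efficiency loss = (6.300 − 1) × 252 = 1335.60.

1335.60 dollars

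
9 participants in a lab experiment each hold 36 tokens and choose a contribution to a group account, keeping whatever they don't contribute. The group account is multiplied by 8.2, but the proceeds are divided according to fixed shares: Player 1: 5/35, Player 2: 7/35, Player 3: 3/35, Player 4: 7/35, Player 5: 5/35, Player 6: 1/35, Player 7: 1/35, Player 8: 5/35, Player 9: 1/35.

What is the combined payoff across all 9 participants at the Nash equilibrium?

Each unit j contributes comes back to j as 8.2 × (j's share), so j prefers to contribute only if that share exceeds 1/8.2 = 0.1220; otherwise keeping the unit dominates.
Player 1, Player 2, Player 4, Player 5 and Player 8 clear that bar, contributing 36 each; the remaining 4 contribute 0. Total contributed: 180.
The group account pays out 8.2 × 180 = 1476.00 in total (split across the unequal shares, but the aggregate is all that matters for the group sum).
The 4 free-riders keep 36 each, adding 144. Group total = 144 + 1476.00 = 1620.00.

1620.00 tokens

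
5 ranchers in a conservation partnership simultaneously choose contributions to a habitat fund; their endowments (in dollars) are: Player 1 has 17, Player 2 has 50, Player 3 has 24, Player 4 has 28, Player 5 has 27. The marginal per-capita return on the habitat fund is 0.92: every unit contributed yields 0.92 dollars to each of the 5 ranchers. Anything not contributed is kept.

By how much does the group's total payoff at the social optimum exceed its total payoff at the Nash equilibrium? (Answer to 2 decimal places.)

525.60 dollars

The private return per contributed unit is 0.92 < 1 for everyone, so the Nash equilibrium is zero contribution and the group total is Σ E_j = 17 + 50 + 24 + 28 + 27 = 146.
Each contributed unit returns 4.600 to the group, so the social optimum is full contribution by everyone: group total = 4.600 × 146 = 671.60.
Efficiency loss = (4.600 − 1) × 146 = 525.60.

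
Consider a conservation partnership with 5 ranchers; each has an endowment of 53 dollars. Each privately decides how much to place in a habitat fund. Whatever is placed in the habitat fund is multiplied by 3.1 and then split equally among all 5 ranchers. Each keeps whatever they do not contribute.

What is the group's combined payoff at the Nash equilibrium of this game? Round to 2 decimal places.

Each contributed unit returns 3.1/5 = 0.6200 to its contributor — below 1 — so contributing 0 is dominant for every player. At the Nash equilibrium everyone keeps their 53, and the group total is 5 × 53 = 265.

265.00 dollars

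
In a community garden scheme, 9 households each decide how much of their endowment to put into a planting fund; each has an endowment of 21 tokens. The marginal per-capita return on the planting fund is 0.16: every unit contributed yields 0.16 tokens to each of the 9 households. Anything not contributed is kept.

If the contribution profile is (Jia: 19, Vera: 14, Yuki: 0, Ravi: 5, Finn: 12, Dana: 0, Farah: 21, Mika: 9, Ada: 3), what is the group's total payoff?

Total contributed: 19 + 14 + 0 + 5 + 12 + 0 + 21 + 9 + 3 = 83; total kept: 9 × 21 − 83 = 106.
The planting fund pays out 0.16 × 9 × 83 = 119.52 in aggregate.
Group total = 106 + 119.52 = 225.52.

225.52 tokens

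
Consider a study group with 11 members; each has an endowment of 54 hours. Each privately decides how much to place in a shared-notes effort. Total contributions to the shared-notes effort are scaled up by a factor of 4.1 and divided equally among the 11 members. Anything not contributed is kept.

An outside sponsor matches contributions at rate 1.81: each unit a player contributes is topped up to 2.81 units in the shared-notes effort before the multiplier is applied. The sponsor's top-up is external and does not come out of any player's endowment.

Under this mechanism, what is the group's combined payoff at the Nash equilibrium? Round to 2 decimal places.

6843.47 hours

The effective private return per unit is now 4.1 × 2.81 / 11 = 1.0474 > 1, so every player's dominant strategy flips to full contribution.
At the Nash equilibrium everyone contributes 54. Group total payoff = 4.1 × 2.81 × 594 = 6843.47.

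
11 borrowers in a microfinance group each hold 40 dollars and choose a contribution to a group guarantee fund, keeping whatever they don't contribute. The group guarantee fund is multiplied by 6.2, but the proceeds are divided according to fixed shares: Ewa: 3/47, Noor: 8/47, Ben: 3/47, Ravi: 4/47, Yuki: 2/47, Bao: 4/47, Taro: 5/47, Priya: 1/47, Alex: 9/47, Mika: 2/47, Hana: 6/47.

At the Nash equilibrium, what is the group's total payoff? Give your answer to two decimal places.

Each unit j contributes comes back to j as 6.2 × (j's share), so j prefers to contribute only if that share exceeds 1/6.2 = 0.1613; otherwise keeping the unit dominates.
Noor and Alex are above the threshold, contributing 40 each; the remaining 9 contribute 0. Total contributed: 80.
The group guarantee fund pays out 6.2 × 80 = 496.00 in total (split across the unequal shares, but the aggregate is all that matters for the group sum).
The 9 free-riders keep 40 each, adding 360. Group total = 360 + 496.00 = 856.00.

856.00 dollars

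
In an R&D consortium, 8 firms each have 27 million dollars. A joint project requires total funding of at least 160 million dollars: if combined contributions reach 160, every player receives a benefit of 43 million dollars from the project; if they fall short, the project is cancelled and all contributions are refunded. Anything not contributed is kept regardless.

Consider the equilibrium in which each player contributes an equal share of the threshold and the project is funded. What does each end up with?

50 million dollars

Equal share of the threshold: 160/8 = 20.
At this profile no one gains by cutting their contribution: any cut drops the total below 160, the project is cancelled, contributions are refunded, and the deviator ends with 27, which is less than 27 − 20 + 43 = 50. Contributing more than 20 just wastes the excess. So contributing exactly 20 is a best response.
Each player's payoff: 27 − 20 + 43 = 50.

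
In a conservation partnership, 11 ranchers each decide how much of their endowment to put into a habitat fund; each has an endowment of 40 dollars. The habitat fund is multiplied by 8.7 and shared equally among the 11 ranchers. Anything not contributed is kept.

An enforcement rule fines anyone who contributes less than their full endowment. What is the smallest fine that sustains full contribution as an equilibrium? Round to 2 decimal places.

8.36 dollars

Given the others contribute fully, the best deviation is to contribute 0 (any partial contribution still incurs the fine and gives up units whose private return 0.7909 is below 1).
Deviating from 40 to 0 saves 40 dollars but forfeits the deviator's share of the drop in the habitat fund: 8.7/11 × 40 = 31.64.
So the deviation gain is 40 − 31.64 = 8.36, and the fine must be at least 8.36 dollars to wipe it out.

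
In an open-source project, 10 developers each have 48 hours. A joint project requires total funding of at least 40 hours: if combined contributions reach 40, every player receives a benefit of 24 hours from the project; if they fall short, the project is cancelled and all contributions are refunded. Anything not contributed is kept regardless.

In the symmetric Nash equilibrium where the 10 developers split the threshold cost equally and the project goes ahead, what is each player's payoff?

Equal share of the threshold: 40/10 = 4.
At this profile no one gains by cutting their contribution: any cut drops the total below 40, the project is cancelled, contributions are refunded, and the deviator ends with 48, which is less than 48 − 4 + 24 = 68. Contributing more than 4 just wastes the excess. So contributing exactly 4 is a best response.
Each player's payoff: 48 − 4 + 24 = 68.

68 hours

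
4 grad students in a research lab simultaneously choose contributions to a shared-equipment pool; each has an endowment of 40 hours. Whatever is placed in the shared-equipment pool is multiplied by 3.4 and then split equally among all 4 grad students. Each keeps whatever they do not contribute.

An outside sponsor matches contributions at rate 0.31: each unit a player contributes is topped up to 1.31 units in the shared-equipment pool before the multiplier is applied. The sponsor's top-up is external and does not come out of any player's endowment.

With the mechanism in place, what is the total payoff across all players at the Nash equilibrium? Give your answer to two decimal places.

With the mechanism, a contributed unit returns 3.4 × 1.31 / 4 = 1.1135 per unit of net cost to the contributor — now above 1 — so contributing fully is weakly dominant for every player.
So the Nash equilibrium is full contribution by all 4; the group earns 3.4 × 1.31 × 160 = 712.64.

712.64 hours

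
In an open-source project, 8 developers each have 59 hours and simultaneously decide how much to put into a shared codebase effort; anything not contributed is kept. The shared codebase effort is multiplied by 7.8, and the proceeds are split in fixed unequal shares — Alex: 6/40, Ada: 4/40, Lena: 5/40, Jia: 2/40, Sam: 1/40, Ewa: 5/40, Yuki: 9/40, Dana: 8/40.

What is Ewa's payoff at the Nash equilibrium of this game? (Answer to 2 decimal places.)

231.58 hours

Player j's private return per contributed unit is 7.8 × (j's share). Contributing is weakly dominant for j when that share is at least 1/7.8 = 0.1282, and contributing 0 is dominant otherwise.
Alex, Yuki and Dana are above the threshold, contributing 59 each; the remaining 5 contribute 0. Total contributed: 177.
Ewa keeps 59 and receives 7.8 × 177 × 5/40 = 172.58 from the shared codebase effort, for a payoff of 231.58.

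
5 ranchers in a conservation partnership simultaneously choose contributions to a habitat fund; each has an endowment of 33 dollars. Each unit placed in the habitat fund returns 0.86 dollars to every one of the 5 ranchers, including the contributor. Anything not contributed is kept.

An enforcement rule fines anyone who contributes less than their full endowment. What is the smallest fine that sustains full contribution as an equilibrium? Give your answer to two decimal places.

4.62 dollars

Given the others contribute fully, the best deviation is to contribute 0 (any partial contribution still incurs the fine and gives up units whose private return 0.86 is below 1).
Deviating from 33 to 0 saves 33 dollars but forfeits the deviator's share of the drop in the habitat fund: 0.86 × 33 = 28.38.
So the deviation gain is 33 − 28.38 = 4.62, and the fine must be at least 4.62 dollars to wipe it out.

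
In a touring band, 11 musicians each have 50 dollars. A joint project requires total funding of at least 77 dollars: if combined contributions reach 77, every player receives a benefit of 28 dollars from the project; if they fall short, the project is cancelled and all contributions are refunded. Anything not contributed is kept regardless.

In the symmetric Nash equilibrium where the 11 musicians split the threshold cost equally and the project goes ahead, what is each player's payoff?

71 dollars

Equal share of the threshold: 77/11 = 7.
At this profile no one gains by cutting their contribution: any cut drops the total below 77, the project is cancelled, contributions are refunded, and the deviator ends with 50, which is less than 50 − 7 + 28 = 71. Contributing more than 7 just wastes the excess. So contributing exactly 7 is a best response.
Each player's payoff: 50 − 7 + 28 = 71.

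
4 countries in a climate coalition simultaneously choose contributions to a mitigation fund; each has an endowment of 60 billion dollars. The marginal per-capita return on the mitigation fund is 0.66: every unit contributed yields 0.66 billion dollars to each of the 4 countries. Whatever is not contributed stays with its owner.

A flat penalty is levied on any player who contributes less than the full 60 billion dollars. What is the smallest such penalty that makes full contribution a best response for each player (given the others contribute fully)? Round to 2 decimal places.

20.40 billion dollars

Given the others contribute fully, the best deviation is to contribute 0 (any partial contribution still incurs the fine and gives up units whose private return 0.66 is below 1).
Deviating from 60 to 0 saves 60 billion dollars but forfeits the deviator's share of the drop in the mitigation fund: 0.66 × 60 = 39.60.
So the deviation gain is 60 − 39.60 = 20.40, and the fine must be at least 20.40 billion dollars to wipe it out.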